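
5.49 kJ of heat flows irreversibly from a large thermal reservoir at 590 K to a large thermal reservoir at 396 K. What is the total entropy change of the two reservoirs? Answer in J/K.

ΔS_hot = −Q/T_H = −5490/590 = -9.3051 J/K and ΔS_cold = +Q/T_C = 5490/396 = 13.864 J/K.
ΔS_total = -9.3051 + 13.864 = 4.56 J/K, positive as the second law requires.

ΔS_total = 4.56 J/K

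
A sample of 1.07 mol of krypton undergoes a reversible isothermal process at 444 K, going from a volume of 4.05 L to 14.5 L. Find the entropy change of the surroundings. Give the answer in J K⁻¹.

For an isothermal ideal gas ΔS_gas = nR ln(V₂/V₁) = 1.07 × 8.314 × ln(14.5/4.05) = 11.3 J/K.
The process is reversible, so ΔS_surr = −ΔS_gas = -11.3 J/K and ΔS_universe = 0.

ΔS_surr = -11.3 J/K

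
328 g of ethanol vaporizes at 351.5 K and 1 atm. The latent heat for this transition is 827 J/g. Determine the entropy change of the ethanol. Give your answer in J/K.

Heat absorbed by the substance: Q = mL = 328 × 827 = 271256 J.
At constant T, ΔS = Q_rev/T = 271256 / 351.5 = 772 J/K.

ΔS = 772 J/K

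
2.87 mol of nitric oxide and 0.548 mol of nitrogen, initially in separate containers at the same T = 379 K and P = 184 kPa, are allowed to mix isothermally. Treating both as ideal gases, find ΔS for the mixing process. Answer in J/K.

ΔS_mix = 12.5 J/K

Mole fractions: x_A = 2.87/3.42 = 0.84, x_B = 0.16.
ΔS_mix = −R(n_A ln x_A + n_B ln x_B) = −8.314 × (2.87 ln 0.84 + 0.548 ln 0.16) = 12.5 J/K.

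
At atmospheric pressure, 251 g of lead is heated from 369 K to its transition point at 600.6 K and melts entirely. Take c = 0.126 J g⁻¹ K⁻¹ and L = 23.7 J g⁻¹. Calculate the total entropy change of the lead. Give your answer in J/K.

Warming step: ΔS₁ = m c ln(T_tr/T_i) = 251 × 0.126 × ln(600.6/369) = 15.41 J/K.
Phase change: ΔS₂ = +mL/T_tr = 251 × 23.7 / 600.6 = 9.905 J/K.
ΔS_total = (15.41) + (9.905) = 25.3 J/K.

ΔS = 25.3 J/K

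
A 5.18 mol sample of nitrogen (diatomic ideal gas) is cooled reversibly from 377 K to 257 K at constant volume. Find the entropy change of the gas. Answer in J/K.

At constant volume, ΔS = nC_V ln(T₂/T₁) with C_V = 5R/2 = 20.79 J mol⁻¹ K⁻¹.
ΔS = 5.18 × 20.79 × ln(257/377) = -41.3 J/K.

ΔS = -41.3 J/K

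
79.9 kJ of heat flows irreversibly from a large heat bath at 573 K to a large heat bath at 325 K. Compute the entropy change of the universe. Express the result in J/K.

ΔS_hot = −Q/T_H = −79900/573 = -139.4 J/K and ΔS_cold = +Q/T_C = 79900/325 = 245.8 J/K.
ΔS_total = -139.4 + 245.8 = 106 J/K, positive as the second law requires.

ΔS_total = 106 J/K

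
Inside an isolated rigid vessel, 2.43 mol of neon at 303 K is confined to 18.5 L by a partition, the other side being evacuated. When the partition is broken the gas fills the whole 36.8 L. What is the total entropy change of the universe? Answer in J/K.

For an ideal gas in free expansion Q = 0 and W = 0, so T is unchanged.
Entropy is a state function; using a reversible isothermal path, ΔS_gas = nR ln(V₂/V₁) = 2.43 × 8.314 × ln(36.8/18.5) = 13.9 J/K.
The insulated surroundings exchange no heat, so ΔS_surr = 0 and ΔS_universe = ΔS_gas.

ΔS_universe = 13.9 J/K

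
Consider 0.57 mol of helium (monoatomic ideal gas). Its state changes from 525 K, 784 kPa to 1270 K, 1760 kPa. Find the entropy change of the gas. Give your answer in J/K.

ΔS = nC_p ln(T₂/T₁) − nR ln(P₂/P₁), with C_p = 5R/2 = 20.79 J mol⁻¹ K⁻¹ for a monoatomic ideal gas.
ΔS = 0.57 × [20.79 × ln(1270/525) − 8.314 × ln(1760/784)] = 6.63 J/K.

ΔS = 6.63 J/K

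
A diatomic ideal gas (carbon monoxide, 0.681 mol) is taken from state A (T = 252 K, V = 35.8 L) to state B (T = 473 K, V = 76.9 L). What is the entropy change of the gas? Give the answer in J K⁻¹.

ΔS = 13.2 J/K

Entropy is a state function: ΔS = nC_V ln(T₂/T₁) + nR ln(V₂/V₁), with C_V = 5R/2 = 20.79 J mol⁻¹ K⁻¹ for a diatomic ideal gas.
ΔS = 0.681 × [20.79 × ln(473/252) + 8.314 × ln(76.9/35.8)] = 13.2 J/K.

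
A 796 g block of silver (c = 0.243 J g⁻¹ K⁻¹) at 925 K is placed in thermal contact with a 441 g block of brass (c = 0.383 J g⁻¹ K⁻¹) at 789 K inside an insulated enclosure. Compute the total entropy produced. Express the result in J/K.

Energy balance: T_f = (m₁c₁T₁ + m₂c₂T₂)/(m₁c₁ + m₂c₂) = 861.6 K.
ΔS₁ = m₁c₁ ln(T_f/T₁) = 193.428 × ln(861.6/925) = -13.733 J/K.
ΔS₂ = m₂c₂ ln(T_f/T₂) = 168.903 × ln(861.6/789) = 14.868 J/K.
ΔS_total = -13.733 + 14.868 = 1.13 J/K.

ΔS_total = 1.13 J/K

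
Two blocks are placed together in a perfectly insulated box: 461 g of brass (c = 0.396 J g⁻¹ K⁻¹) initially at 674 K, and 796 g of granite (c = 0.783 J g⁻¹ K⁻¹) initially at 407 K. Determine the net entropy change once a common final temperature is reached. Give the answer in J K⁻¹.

ΔS_total = 19.6 J/K

Energy balance: T_f = (m₁c₁T₁ + m₂c₂T₂)/(m₁c₁ + m₂c₂) = 467.49 K.
ΔS₁ = m₁c₁ ln(T_f/T₁) = 182.556 × ln(467.49/674) = -66.79 J/K.
ΔS₂ = m₂c₂ ln(T_f/T₂) = 623.268 × ln(467.49/407) = 86.36 J/K.
ΔS_total = -66.79 + 86.36 = 19.6 J/K.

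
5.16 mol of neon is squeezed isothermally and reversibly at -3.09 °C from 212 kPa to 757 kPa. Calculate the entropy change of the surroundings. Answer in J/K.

ΔS_surr = 54.6 J/K

For an isothermal ideal gas ΔS_gas = nR ln(P₁/P₂) = 5.16 × 8.314 × ln(212/757) = -54.6 J/K.
The process is reversible, so ΔS_surr = −ΔS_gas = 54.6 J/K and ΔS_universe = 0.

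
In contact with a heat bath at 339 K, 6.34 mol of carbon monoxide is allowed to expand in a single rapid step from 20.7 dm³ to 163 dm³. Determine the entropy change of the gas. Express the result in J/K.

Entropy is a state function, so ΔS_gas depends only on the end states.
For an isothermal ideal gas ΔS_gas = nR ln(V₂/V₁) = 6.34 × 8.314 × ln(163/20.7) = 109 J/K.

ΔS_gas = 109 J/K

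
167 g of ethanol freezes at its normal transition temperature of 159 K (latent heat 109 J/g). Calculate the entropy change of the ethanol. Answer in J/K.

ΔS = -114 J/K

Heat released by the substance: Q = −mL = −167 × 109 = −18203 J.
At constant T, ΔS = Q_rev/T = −18203 / 159 = -114 J/K.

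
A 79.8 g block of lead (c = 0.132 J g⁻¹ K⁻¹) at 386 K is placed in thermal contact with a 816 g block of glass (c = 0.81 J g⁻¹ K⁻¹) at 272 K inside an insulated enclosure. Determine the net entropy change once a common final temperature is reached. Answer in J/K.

ΔS_total = 0.713 J/K

Energy balance: T_f = (m₁c₁T₁ + m₂c₂T₂)/(m₁c₁ + m₂c₂) = 273.79 K.
ΔS₁ = m₁c₁ ln(T_f/T₁) = 10.5336 × ln(273.79/386) = -3.618 J/K.
ΔS₂ = m₂c₂ ln(T_f/T₂) = 660.96 × ln(273.79/272) = 4.331 J/K.
ΔS_total = -3.618 + 4.331 = 0.713 J/K.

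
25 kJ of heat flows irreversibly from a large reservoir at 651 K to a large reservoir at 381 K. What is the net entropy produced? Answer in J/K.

ΔS_hot = −Q/T_H = −25000/651 = -38.4 J/K and ΔS_cold = +Q/T_C = 25000/381 = 65.62 J/K.
ΔS_total = -38.4 + 65.62 = 27.2 J/K, positive as the second law requires.

ΔS_total = 27.2 J/K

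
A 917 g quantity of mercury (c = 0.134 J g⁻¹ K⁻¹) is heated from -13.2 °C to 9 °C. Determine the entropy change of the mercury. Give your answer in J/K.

In kelvin: T₁ = 259.95 K, T₂ = 282.15 K. ΔS = ∫dQ_rev/T = m c ln(T₂/T₁) = 917 × 0.134 × ln(282.15/259.95) = 10.1 J/K.

ΔS = 10.1 J/K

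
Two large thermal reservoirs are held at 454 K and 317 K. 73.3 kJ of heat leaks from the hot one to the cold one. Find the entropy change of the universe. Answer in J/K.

ΔS_hot = −Q/T_H = −73300/454 = -161.45 J/K and ΔS_cold = +Q/T_C = 73300/317 = 231.23 J/K.
ΔS_total = -161.45 + 231.23 = 69.8 J/K, positive as the second law requires.

ΔS_total = 69.8 J/K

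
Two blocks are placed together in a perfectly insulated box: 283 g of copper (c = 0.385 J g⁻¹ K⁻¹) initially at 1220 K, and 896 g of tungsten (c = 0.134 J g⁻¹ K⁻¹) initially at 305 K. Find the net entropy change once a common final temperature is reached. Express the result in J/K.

Energy balance: T_f = (m₁c₁T₁ + m₂c₂T₂)/(m₁c₁ + m₂c₂) = 740.31 K.
ΔS₁ = m₁c₁ ln(T_f/T₁) = 108.955 × ln(740.31/1220) = -54.427 J/K.
ΔS₂ = m₂c₂ ln(T_f/T₂) = 120.064 × ln(740.31/305) = 106.47 J/K.
ΔS_total = -54.427 + 106.47 = 52 J/K.

ΔS_total = 52 J/K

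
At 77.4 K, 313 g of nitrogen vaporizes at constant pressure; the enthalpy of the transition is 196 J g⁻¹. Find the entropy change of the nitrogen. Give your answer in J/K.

Heat absorbed by the substance: Q = mL = 313 × 196 = 61348 J.
At constant T, ΔS = Q_rev/T = 61348 / 77.4 = 793 J/K.

ΔS = 793 J/K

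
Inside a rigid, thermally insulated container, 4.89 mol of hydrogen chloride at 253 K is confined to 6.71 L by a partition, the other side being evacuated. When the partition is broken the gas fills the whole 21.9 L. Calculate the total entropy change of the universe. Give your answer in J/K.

No heat is exchanged and no work is done, so the ideal-gas temperature stays constant.
Entropy is a state function; using a reversible isothermal path, ΔS_gas = nR ln(V₂/V₁) = 4.89 × 8.314 × ln(21.9/6.71) = 48.1 J/K.
The insulated surroundings exchange no heat, so ΔS_surr = 0 and ΔS_universe = ΔS_gas.

ΔS_universe = 48.1 J/K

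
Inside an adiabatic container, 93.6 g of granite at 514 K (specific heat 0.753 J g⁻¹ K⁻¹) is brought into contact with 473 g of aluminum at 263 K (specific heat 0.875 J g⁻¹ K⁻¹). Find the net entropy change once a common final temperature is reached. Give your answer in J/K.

Energy balance: T_f = (m₁c₁T₁ + m₂c₂T₂)/(m₁c₁ + m₂c₂) = 299.52 K.
ΔS₁ = m₁c₁ ln(T_f/T₁) = 70.4808 × ln(299.52/514) = -38.06 J/K.
ΔS₂ = m₂c₂ ln(T_f/T₂) = 413.875 × ln(299.52/263) = 53.82 J/K.
ΔS_total = -38.06 + 53.82 = 15.8 J/K.

ΔS_total = 15.8 J/K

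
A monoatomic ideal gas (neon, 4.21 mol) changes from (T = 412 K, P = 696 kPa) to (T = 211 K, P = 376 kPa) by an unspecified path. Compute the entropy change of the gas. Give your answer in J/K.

ΔS = -37 J/K

ΔS = nC_p ln(T₂/T₁) − nR ln(P₂/P₁), with C_p = 5R/2 = 20.79 J mol⁻¹ K⁻¹ for a monoatomic ideal gas.
ΔS = 4.21 × [20.79 × ln(211/412) − 8.314 × ln(376/696)] = -37 J/K.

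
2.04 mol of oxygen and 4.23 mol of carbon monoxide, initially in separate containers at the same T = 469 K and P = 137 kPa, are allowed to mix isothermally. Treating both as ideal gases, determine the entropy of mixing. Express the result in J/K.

Mole fractions: x_A = 2.04/6.27 = 0.325, x_B = 0.675.
ΔS_mix = −R(n_A ln x_A + n_B ln x_B) = −8.314 × (2.04 ln 0.325 + 4.23 ln 0.675) = 32.9 J/K.

ΔS_mix = 32.9 J/K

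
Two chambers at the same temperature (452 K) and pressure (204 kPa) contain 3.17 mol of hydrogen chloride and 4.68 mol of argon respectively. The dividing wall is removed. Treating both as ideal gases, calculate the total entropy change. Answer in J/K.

Mole fractions: x_A = 3.17/7.85 = 0.404, x_B = 0.596.
ΔS_mix = −R(n_A ln x_A + n_B ln x_B) = −8.314 × (3.17 ln 0.404 + 4.68 ln 0.596) = 44 J/K.

ΔS_mix = 44 J/K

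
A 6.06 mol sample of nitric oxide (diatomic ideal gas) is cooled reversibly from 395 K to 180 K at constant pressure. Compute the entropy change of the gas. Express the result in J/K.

ΔS = -139 J/K

At constant pressure, ΔS = nC_p ln(T₂/T₁) with C_p = 7R/2 = 29.1 J mol⁻¹ K⁻¹.
ΔS = 6.06 × 29.1 × ln(180/395) = -139 J/K.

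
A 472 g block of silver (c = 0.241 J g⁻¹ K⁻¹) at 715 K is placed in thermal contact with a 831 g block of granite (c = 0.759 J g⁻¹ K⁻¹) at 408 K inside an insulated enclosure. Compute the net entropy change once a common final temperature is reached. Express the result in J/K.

Energy balance: T_f = (m₁c₁T₁ + m₂c₂T₂)/(m₁c₁ + m₂c₂) = 454.91 K.
ΔS₁ = m₁c₁ ln(T_f/T₁) = 113.752 × ln(454.91/715) = -51.44 J/K.
ΔS₂ = m₂c₂ ln(T_f/T₂) = 630.729 × ln(454.91/408) = 68.64 J/K.
ΔS_total = -51.44 + 68.64 = 17.2 J/K.

ΔS_total = 17.2 J/K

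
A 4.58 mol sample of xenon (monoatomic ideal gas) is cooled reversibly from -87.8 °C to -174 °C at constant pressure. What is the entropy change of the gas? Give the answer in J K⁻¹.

In kelvin: T₁ = 185.35 K, T₂ = 99.15 K. At constant pressure, ΔS = nC_p ln(T₂/T₁) with C_p = 5R/2 = 20.79 J mol⁻¹ K⁻¹.
ΔS = 4.58 × 20.79 × ln(99.15/185.35) = -59.6 J/K.

ΔS = -59.6 J/K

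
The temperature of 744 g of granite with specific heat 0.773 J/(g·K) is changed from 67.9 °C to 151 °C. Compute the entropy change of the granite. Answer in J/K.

In kelvin: T₁ = 341.05 K, T₂ = 424.15 K. ΔS = ∫dQ_rev/T = m c ln(T₂/T₁) = 744 × 0.773 × ln(424.15/341.05) = 125 J/K.

ΔS = 125 J/K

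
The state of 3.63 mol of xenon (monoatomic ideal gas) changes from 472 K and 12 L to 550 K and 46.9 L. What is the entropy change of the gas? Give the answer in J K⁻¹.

ΔS = 48.1 J/K

Entropy is a state function: ΔS = nC_V ln(T₂/T₁) + nR ln(V₂/V₁), with C_V = 3R/2 = 12.47 J mol⁻¹ K⁻¹ for a monoatomic ideal gas.
ΔS = 3.63 × [12.47 × ln(550/472) + 8.314 × ln(46.9/12)] = 48.1 J/K.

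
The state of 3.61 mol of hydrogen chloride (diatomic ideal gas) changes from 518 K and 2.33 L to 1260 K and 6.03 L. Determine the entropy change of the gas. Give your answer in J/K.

ΔS = 95.2 J/K

Entropy is a state function: ΔS = nC_V ln(T₂/T₁) + nR ln(V₂/V₁), with C_V = 5R/2 = 20.79 J mol⁻¹ K⁻¹ for a diatomic ideal gas.
ΔS = 3.61 × [20.79 × ln(1260/518) + 8.314 × ln(6.03/2.33)] = 95.2 J/K.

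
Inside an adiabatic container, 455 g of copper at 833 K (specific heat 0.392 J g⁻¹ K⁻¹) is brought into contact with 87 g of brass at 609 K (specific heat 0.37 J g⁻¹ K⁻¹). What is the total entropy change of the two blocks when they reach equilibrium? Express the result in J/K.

Energy balance: T_f = (m₁c₁T₁ + m₂c₂T₂)/(m₁c₁ + m₂c₂) = 798.75 K.
ΔS₁ = m₁c₁ ln(T_f/T₁) = 178.36 × ln(798.75/833) = -7.488 J/K.
ΔS₂ = m₂c₂ ln(T_f/T₂) = 32.19 × ln(798.75/609) = 8.731 J/K.
ΔS_total = -7.488 + 8.731 = 1.24 J/K.

ΔS_total = 1.24 J/K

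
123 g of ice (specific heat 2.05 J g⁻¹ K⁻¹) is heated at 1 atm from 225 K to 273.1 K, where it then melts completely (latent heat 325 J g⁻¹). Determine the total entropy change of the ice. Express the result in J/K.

ΔS = 195 J/K

Warming step: ΔS₁ = m c ln(T_tr/T_i) = 123 × 2.05 × ln(273.1/225) = 48.85 J/K.
Phase change: ΔS₂ = +mL/T_tr = 123 × 325 / 273.1 = 146.4 J/K.
ΔS_total = (48.85) + (146.4) = 195 J/K.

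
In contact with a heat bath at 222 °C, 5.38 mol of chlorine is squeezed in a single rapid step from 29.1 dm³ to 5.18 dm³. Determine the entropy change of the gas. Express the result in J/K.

ΔS_gas = -77.2 J/K

Entropy is a state function, so ΔS_gas depends only on the end states.
For an isothermal ideal gas ΔS_gas = nR ln(V₂/V₁) = 5.38 × 8.314 × ln(5.18/29.1) = -77.2 J/K.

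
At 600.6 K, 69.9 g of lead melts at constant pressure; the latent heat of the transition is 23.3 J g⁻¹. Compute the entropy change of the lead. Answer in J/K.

Heat absorbed by the substance: Q = mL = 69.9 × 23.3 = 1628.67 J.
At constant T, ΔS = Q_rev/T = 1628.67 / 600.6 = 2.71 J/K.

ΔS = 2.71 J/K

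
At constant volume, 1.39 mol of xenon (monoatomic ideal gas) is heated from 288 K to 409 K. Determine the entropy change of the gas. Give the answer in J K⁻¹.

At constant volume, ΔS = nC_V ln(T₂/T₁) with C_V = 3R/2 = 12.47 J mol⁻¹ K⁻¹.
ΔS = 1.39 × 12.47 × ln(409/288) = 6.08 J/K.

ΔS = 6.08 J/K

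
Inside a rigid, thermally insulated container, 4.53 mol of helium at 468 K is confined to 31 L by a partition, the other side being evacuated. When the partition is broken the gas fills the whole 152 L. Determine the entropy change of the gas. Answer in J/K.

For an ideal gas in free expansion Q = 0 and W = 0, so T is unchanged.
Entropy is a state function; using a reversible isothermal path, ΔS_gas = nR ln(V₂/V₁) = 4.53 × 8.314 × ln(152/31) = 59.9 J/K.

ΔS_gas = 59.9 J/K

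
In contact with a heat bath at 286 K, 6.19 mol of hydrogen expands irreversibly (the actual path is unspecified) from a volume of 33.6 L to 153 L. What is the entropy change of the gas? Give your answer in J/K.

ΔS_gas = 78 J/K

Entropy is a state function, so ΔS_gas depends only on the end states.
For an isothermal ideal gas ΔS_gas = nR ln(V₂/V₁) = 6.19 × 8.314 × ln(153/33.6) = 78 J/K.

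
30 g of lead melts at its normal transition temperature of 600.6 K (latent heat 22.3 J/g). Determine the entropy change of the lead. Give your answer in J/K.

ΔS = 1.11 J/K

Heat absorbed by the substance: Q = mL = 30 × 22.3 = 669 J.
At constant T, ΔS = Q_rev/T = 669 / 600.6 = 1.11 J/K.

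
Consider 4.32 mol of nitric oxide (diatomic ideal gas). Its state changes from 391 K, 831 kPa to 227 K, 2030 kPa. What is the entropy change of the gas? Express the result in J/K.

ΔS = -100 J/K

ΔS = nC_p ln(T₂/T₁) − nR ln(P₂/P₁), with C_p = 7R/2 = 29.1 J mol⁻¹ K⁻¹ for a diatomic ideal gas.
ΔS = 4.32 × [29.1 × ln(227/391) − 8.314 × ln(2030/831)] = -100 J/K.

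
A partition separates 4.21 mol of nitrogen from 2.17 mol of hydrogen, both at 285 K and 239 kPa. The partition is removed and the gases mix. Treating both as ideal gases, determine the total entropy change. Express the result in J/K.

ΔS_mix = 34 J/K

Mole fractions: x_A = 4.21/6.38 = 0.66, x_B = 0.34.
ΔS_mix = −R(n_A ln x_A + n_B ln x_B) = −8.314 × (4.21 ln 0.66 + 2.17 ln 0.34) = 34 J/K.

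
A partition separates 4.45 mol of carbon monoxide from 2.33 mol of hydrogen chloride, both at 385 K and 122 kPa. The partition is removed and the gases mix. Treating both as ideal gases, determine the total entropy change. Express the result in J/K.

ΔS_mix = 36.3 J/K

Mole fractions: x_A = 4.45/6.78 = 0.656, x_B = 0.344.
ΔS_mix = −R(n_A ln x_A + n_B ln x_B) = −8.314 × (4.45 ln 0.656 + 2.33 ln 0.344) = 36.3 J/K.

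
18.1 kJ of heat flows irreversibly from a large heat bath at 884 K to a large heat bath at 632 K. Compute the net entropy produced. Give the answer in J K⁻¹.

ΔS_hot = −Q/T_H = −18100/884 = -20.48 J/K and ΔS_cold = +Q/T_C = 18100/632 = 28.64 J/K.
ΔS_total = -20.48 + 28.64 = 8.16 J/K, positive as the second law requires.

ΔS_total = 8.16 J/K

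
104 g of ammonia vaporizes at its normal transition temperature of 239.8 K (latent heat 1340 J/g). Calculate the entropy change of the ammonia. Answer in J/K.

ΔS = 581 J/K

Heat absorbed by the substance: Q = mL = 104 × 1340 = 139360 J.
At constant T, ΔS = Q_rev/T = 139360 / 239.8 = 581 J/K.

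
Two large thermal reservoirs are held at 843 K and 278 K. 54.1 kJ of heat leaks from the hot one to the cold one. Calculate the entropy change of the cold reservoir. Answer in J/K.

ΔS_cold = 195 J/K

The cold reservoir gains heat Q, so ΔS_cold = +Q/T_C = 54100/278 = 195 J/K.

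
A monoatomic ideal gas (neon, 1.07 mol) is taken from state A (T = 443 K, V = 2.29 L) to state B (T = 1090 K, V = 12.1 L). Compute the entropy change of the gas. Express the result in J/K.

Entropy is a state function: ΔS = nC_V ln(T₂/T₁) + nR ln(V₂/V₁), with C_V = 3R/2 = 12.47 J mol⁻¹ K⁻¹ for a monoatomic ideal gas.
ΔS = 1.07 × [12.47 × ln(1090/443) + 8.314 × ln(12.1/2.29)] = 26.8 J/K.

ΔS = 26.8 J/K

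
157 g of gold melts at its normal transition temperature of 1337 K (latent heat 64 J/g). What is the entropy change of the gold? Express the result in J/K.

Heat absorbed by the substance: Q = mL = 157 × 64 = 10048 J.
At constant T, ΔS = Q_rev/T = 10048 / 1337 = 7.52 J/K.

ΔS = 7.52 J/K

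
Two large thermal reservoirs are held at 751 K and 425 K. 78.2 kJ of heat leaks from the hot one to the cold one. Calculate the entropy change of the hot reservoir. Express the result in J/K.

ΔS_hot = -104 J/K

The hot reservoir loses heat Q, so ΔS_hot = −Q/T_H = −78200/751 = -104 J/K.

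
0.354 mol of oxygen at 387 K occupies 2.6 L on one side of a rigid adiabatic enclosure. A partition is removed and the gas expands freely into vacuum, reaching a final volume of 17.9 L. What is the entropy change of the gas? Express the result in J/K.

ΔS_gas = 5.68 J/K

No heat is exchanged and no work is done, so the ideal-gas temperature stays constant.
Entropy is a state function; using a reversible isothermal path, ΔS_gas = nR ln(V₂/V₁) = 0.354 × 8.314 × ln(17.9/2.6) = 5.68 J/K.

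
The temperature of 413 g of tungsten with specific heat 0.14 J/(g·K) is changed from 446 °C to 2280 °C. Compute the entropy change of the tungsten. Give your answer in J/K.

In kelvin: T₁ = 719.15 K, T₂ = 2553.15 K. ΔS = ∫dQ_rev/T = m c ln(T₂/T₁) = 413 × 0.14 × ln(2553.15/719.15) = 73.3 J/K.

ΔS = 73.3 J/K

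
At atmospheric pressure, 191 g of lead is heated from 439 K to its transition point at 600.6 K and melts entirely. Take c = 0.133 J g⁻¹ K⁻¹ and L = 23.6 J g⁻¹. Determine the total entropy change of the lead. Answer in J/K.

Warming step: ΔS₁ = m c ln(T_tr/T_i) = 191 × 0.133 × ln(600.6/439) = 7.962 J/K.
Phase change: ΔS₂ = +mL/T_tr = 191 × 23.6 / 600.6 = 7.505 J/K.
ΔS_total = (7.962) + (7.505) = 15.5 J/K.

ΔS = 15.5 J/K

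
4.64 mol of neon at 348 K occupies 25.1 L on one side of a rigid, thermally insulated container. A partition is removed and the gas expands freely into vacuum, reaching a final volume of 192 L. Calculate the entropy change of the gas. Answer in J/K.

No heat is exchanged and no work is done, so the ideal-gas temperature stays constant.
Entropy is a state function; using a reversible isothermal path, ΔS_gas = nR ln(V₂/V₁) = 4.64 × 8.314 × ln(192/25.1) = 78.5 J/K.

ΔS_gas = 78.5 J/K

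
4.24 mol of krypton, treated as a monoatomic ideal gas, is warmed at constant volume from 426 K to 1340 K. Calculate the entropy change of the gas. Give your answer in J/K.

ΔS = 60.6 J/K

At constant volume, ΔS = nC_V ln(T₂/T₁) with C_V = 3R/2 = 12.47 J mol⁻¹ K⁻¹.
ΔS = 4.24 × 12.47 × ln(1340/426) = 60.6 J/K.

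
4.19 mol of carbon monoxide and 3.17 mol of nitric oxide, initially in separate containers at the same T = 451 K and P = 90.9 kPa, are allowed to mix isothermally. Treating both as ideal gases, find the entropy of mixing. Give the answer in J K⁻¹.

ΔS_mix = 41.8 J/K

Mole fractions: x_A = 4.19/7.36 = 0.569, x_B = 0.431.
ΔS_mix = −R(n_A ln x_A + n_B ln x_B) = −8.314 × (4.19 ln 0.569 + 3.17 ln 0.431) = 41.8 J/K.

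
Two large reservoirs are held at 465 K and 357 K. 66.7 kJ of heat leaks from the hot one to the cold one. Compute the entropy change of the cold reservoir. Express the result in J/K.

ΔS_cold = 187 J/K

The cold reservoir gains heat Q, so ΔS_cold = +Q/T_C = 66700/357 = 187 J/K.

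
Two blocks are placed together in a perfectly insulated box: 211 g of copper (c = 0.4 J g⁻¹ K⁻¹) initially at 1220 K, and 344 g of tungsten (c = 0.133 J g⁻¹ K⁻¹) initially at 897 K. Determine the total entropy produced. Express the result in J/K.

ΔS_total = 1.36 J/K

Energy balance: T_f = (m₁c₁T₁ + m₂c₂T₂)/(m₁c₁ + m₂c₂) = 1106.5 K.
ΔS₁ = m₁c₁ ln(T_f/T₁) = 84.4 × ln(1106.5/1220) = -8.245 J/K.
ΔS₂ = m₂c₂ ln(T_f/T₂) = 45.752 × ln(1106.5/897) = 9.602 J/K.
ΔS_total = -8.245 + 9.602 = 1.36 J/K.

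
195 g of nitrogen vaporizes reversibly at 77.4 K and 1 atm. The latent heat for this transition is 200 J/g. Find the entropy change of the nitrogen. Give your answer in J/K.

Heat absorbed by the substance: Q = mL = 195 × 200 = 39000 J.
At constant T, ΔS = Q_rev/T = 39000 / 77.4 = 504 J/K.

ΔS = 504 J/K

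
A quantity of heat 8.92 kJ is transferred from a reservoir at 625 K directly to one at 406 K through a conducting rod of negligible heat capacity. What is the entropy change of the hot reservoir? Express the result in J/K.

ΔS_hot = -14.3 J/K

The hot reservoir loses heat Q, so ΔS_hot = −Q/T_H = −8920/625 = -14.3 J/K.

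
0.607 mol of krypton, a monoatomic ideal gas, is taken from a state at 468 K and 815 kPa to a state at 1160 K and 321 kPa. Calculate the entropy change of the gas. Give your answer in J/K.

ΔS = 16.2 J/K

ΔS = nC_p ln(T₂/T₁) − nR ln(P₂/P₁), with C_p = 5R/2 = 20.79 J mol⁻¹ K⁻¹ for a monoatomic ideal gas.
ΔS = 0.607 × [20.79 × ln(1160/468) − 8.314 × ln(321/815)] = 16.2 J/K.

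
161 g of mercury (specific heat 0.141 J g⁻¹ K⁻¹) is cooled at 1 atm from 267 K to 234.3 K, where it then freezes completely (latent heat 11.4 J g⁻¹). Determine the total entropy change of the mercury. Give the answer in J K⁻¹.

ΔS = -10.8 J/K

Cooling step: ΔS₁ = m c ln(T_tr/T_i) = 161 × 0.141 × ln(234.3/267) = -2.966 J/K.
Phase change: ΔS₂ = −mL/T_tr = −161 × 11.4 / 234.3 = -7.834 J/K.
ΔS_total = (-2.966) + (-7.834) = -10.8 J/K.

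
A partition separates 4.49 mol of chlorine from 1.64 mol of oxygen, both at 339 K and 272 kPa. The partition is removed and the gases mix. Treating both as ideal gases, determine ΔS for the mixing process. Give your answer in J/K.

Mole fractions: x_A = 4.49/6.13 = 0.732, x_B = 0.268.
ΔS_mix = −R(n_A ln x_A + n_B ln x_B) = −8.314 × (4.49 ln 0.732 + 1.64 ln 0.268) = 29.6 J/K.

ΔS_mix = 29.6 J/K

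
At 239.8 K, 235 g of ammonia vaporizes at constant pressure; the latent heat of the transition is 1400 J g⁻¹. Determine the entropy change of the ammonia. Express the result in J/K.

ΔS = 1370 J/K

Heat absorbed by the substance: Q = mL = 235 × 1400 = 329000 J.
At constant T, ΔS = Q_rev/T = 329000 / 239.8 = 1370 J/K.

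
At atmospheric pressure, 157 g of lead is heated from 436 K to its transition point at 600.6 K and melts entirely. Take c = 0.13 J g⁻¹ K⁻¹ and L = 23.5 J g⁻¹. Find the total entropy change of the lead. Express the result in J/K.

Warming step: ΔS₁ = m c ln(T_tr/T_i) = 157 × 0.13 × ln(600.6/436) = 6.537 J/K.
Phase change: ΔS₂ = +mL/T_tr = 157 × 23.5 / 600.6 = 6.143 J/K.
ΔS_total = (6.537) + (6.143) = 12.7 J/K.

ΔS = 12.7 J/K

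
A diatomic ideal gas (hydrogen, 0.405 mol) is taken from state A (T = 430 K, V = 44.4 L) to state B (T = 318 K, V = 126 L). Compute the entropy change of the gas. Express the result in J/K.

ΔS = 0.972 J/K

Entropy is a state function: ΔS = nC_V ln(T₂/T₁) + nR ln(V₂/V₁), with C_V = 5R/2 = 20.79 J mol⁻¹ K⁻¹ for a diatomic ideal gas.
ΔS = 0.405 × [20.79 × ln(318/430) + 8.314 × ln(126/44.4)] = 0.972 J/K.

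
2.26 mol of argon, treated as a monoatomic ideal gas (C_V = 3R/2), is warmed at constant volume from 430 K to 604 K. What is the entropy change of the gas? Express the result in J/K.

ΔS = 9.58 J/K

At constant volume, ΔS = nC_V ln(T₂/T₁) with C_V = 3R/2 = 12.47 J mol⁻¹ K⁻¹.
ΔS = 2.26 × 12.47 × ln(604/430) = 9.58 J/K.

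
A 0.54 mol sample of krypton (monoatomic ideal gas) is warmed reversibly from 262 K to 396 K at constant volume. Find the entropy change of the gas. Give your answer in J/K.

At constant volume, ΔS = nC_V ln(T₂/T₁) with C_V = 3R/2 = 12.47 J mol⁻¹ K⁻¹.
ΔS = 0.54 × 12.47 × ln(396/262) = 2.78 J/K.

ΔS = 2.78 J/K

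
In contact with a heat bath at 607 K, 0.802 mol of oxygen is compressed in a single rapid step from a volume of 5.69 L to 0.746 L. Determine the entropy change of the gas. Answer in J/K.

ΔS_gas = -13.5 J/K

Entropy is a state function, so ΔS_gas depends only on the end states.
For an isothermal ideal gas ΔS_gas = nR ln(V₂/V₁) = 0.802 × 8.314 × ln(0.746/5.69) = -13.5 J/K.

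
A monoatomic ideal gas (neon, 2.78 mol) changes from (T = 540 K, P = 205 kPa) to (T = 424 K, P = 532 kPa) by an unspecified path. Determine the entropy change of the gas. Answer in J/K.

ΔS = -36 J/K

ΔS = nC_p ln(T₂/T₁) − nR ln(P₂/P₁), with C_p = 5R/2 = 20.79 J mol⁻¹ K⁻¹ for a monoatomic ideal gas.
ΔS = 2.78 × [20.79 × ln(424/540) − 8.314 × ln(532/205)] = -36 J/K.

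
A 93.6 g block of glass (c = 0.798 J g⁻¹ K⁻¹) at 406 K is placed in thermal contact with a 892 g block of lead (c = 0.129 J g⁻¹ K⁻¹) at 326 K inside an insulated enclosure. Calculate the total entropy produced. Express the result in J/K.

Energy balance: T_f = (m₁c₁T₁ + m₂c₂T₂)/(m₁c₁ + m₂c₂) = 357.49 K.
ΔS₁ = m₁c₁ ln(T_f/T₁) = 74.6928 × ln(357.49/406) = -9.5045 J/K.
ΔS₂ = m₂c₂ ln(T_f/T₂) = 115.068 × ln(357.49/326) = 10.61 J/K.
ΔS_total = -9.5045 + 10.61 = 1.11 J/K.

ΔS_total = 1.11 J/K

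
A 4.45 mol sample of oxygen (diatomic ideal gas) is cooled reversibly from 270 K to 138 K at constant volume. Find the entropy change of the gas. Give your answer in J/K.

ΔS = -62.1 J/K

At constant volume, ΔS = nC_V ln(T₂/T₁) with C_V = 5R/2 = 20.79 J mol⁻¹ K⁻¹.
ΔS = 4.45 × 20.79 × ln(138/270) = -62.1 J/K.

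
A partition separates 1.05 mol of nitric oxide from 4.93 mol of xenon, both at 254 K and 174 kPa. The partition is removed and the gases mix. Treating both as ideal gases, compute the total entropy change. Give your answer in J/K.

ΔS_mix = 23.1 J/K

Mole fractions: x_A = 1.05/5.98 = 0.176, x_B = 0.824.
ΔS_mix = −R(n_A ln x_A + n_B ln x_B) = −8.314 × (1.05 ln 0.176 + 4.93 ln 0.824) = 23.1 J/K.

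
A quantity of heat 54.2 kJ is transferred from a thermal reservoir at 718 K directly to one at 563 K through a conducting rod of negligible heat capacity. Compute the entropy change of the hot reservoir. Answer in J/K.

ΔS_hot = -75.5 J/K

The hot reservoir loses heat Q, so ΔS_hot = −Q/T_H = −54200/718 = -75.5 J/K.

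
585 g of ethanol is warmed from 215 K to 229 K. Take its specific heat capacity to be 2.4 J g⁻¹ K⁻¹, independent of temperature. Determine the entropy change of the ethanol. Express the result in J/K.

ΔS = ∫dQ_rev/T = m c ln(T₂/T₁) = 585 × 2.4 × ln(229/215) = 88.6 J/K.

ΔS = 88.6 J/K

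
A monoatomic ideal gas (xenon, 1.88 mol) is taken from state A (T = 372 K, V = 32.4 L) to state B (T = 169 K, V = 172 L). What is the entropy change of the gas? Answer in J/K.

Entropy is a state function: ΔS = nC_V ln(T₂/T₁) + nR ln(V₂/V₁), with C_V = 3R/2 = 12.47 J mol⁻¹ K⁻¹ for a monoatomic ideal gas.
ΔS = 1.88 × [12.47 × ln(169/372) + 8.314 × ln(172/32.4)] = 7.59 J/K.

ΔS = 7.59 J/K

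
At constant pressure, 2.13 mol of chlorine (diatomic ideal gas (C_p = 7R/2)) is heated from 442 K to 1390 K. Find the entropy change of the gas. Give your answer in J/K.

At constant pressure, ΔS = nC_p ln(T₂/T₁) with C_p = 7R/2 = 29.1 J mol⁻¹ K⁻¹.
ΔS = 2.13 × 29.1 × ln(1390/442) = 71 J/K.

ΔS = 71 J/K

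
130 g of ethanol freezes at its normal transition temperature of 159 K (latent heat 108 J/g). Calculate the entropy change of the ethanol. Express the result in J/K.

Heat released by the substance: Q = −mL = −130 × 108 = −14040 J.
At constant T, ΔS = Q_rev/T = −14040 / 159 = -88.3 J/K.

ΔS = -88.3 J/K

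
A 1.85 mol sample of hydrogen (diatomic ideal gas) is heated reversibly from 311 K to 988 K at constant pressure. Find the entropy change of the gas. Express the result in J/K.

ΔS = 62.2 J/K

At constant pressure, ΔS = nC_p ln(T₂/T₁) with C_p = 7R/2 = 29.1 J mol⁻¹ K⁻¹.
ΔS = 1.85 × 29.1 × ln(988/311) = 62.2 J/K.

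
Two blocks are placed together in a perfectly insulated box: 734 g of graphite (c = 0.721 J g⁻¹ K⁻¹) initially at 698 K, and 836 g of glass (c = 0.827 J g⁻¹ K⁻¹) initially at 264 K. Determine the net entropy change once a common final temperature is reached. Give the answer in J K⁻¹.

Energy balance: T_f = (m₁c₁T₁ + m₂c₂T₂)/(m₁c₁ + m₂c₂) = 452.17 K.
ΔS₁ = m₁c₁ ln(T_f/T₁) = 529.214 × ln(452.17/698) = -229.8 J/K.
ΔS₂ = m₂c₂ ln(T_f/T₂) = 691.372 × ln(452.17/264) = 372 J/K.
ΔS_total = -229.8 + 372 = 142 J/K.

ΔS_total = 142 J/K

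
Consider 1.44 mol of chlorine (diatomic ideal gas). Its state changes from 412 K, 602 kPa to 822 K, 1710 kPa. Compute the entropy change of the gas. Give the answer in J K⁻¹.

ΔS = nC_p ln(T₂/T₁) − nR ln(P₂/P₁), with C_p = 7R/2 = 29.1 J mol⁻¹ K⁻¹ for a diatomic ideal gas.
ΔS = 1.44 × [29.1 × ln(822/412) − 8.314 × ln(1710/602)] = 16.4 J/K.

ΔS = 16.4 J/K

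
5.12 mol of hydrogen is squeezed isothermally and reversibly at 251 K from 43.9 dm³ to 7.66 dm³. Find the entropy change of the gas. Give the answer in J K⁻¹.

ΔS_gas = -74.3 J/K

For an isothermal ideal gas ΔS_gas = nR ln(V₂/V₁) = 5.12 × 8.314 × ln(7.66/43.9) = -74.3 J/K.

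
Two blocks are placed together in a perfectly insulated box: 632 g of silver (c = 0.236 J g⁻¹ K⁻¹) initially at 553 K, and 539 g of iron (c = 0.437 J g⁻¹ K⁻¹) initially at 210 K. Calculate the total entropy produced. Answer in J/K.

Energy balance: T_f = (m₁c₁T₁ + m₂c₂T₂)/(m₁c₁ + m₂c₂) = 342.99 K.
ΔS₁ = m₁c₁ ln(T_f/T₁) = 149.152 × ln(342.99/553) = -71.25 J/K.
ΔS₂ = m₂c₂ ln(T_f/T₂) = 235.543 × ln(342.99/210) = 115.6 J/K.
ΔS_total = -71.25 + 115.6 = 44.3 J/K.

ΔS_total = 44.3 J/K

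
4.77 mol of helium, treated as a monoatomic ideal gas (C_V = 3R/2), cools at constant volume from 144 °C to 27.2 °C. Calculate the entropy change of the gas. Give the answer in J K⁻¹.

ΔS = -19.5 J/K

In kelvin: T₁ = 417.15 K, T₂ = 300.35 K. At constant volume, ΔS = nC_V ln(T₂/T₁) with C_V = 3R/2 = 12.47 J mol⁻¹ K⁻¹.
ΔS = 4.77 × 12.47 × ln(300.35/417.15) = -19.5 J/K.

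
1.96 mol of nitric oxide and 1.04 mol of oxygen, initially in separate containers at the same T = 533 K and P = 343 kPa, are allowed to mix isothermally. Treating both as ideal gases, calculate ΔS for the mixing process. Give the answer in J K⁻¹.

ΔS_mix = 16.1 J/K

Mole fractions: x_A = 1.96/3 = 0.653, x_B = 0.347.
ΔS_mix = −R(n_A ln x_A + n_B ln x_B) = −8.314 × (1.96 ln 0.653 + 1.04 ln 0.347) = 16.1 J/K.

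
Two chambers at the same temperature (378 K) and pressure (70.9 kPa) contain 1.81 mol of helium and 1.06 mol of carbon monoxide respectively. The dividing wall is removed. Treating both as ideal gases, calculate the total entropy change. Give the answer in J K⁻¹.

Mole fractions: x_A = 1.81/2.87 = 0.631, x_B = 0.369.
ΔS_mix = −R(n_A ln x_A + n_B ln x_B) = −8.314 × (1.81 ln 0.631 + 1.06 ln 0.369) = 15.7 J/K.

ΔS_mix = 15.7 J/K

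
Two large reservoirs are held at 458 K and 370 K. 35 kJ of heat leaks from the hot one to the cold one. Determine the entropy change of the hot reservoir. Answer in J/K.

The hot reservoir loses heat Q, so ΔS_hot = −Q/T_H = −35000/458 = -76.4 J/K.

ΔS_hot = -76.4 J/K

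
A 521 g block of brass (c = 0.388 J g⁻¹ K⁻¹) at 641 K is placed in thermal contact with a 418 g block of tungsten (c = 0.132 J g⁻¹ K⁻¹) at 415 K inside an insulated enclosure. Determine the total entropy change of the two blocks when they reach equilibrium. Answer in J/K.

ΔS_total = 3.76 J/K

Energy balance: T_f = (m₁c₁T₁ + m₂c₂T₂)/(m₁c₁ + m₂c₂) = 592.54 K.
ΔS₁ = m₁c₁ ln(T_f/T₁) = 202.148 × ln(592.54/641) = -15.89 J/K.
ΔS₂ = m₂c₂ ln(T_f/T₂) = 55.176 × ln(592.54/415) = 19.65 J/K.
ΔS_total = -15.89 + 19.65 = 3.76 J/K.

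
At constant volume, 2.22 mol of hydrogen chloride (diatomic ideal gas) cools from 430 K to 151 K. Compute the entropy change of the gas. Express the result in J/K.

At constant volume, ΔS = nC_V ln(T₂/T₁) with C_V = 5R/2 = 20.79 J mol⁻¹ K⁻¹.
ΔS = 2.22 × 20.79 × ln(151/430) = -48.3 J/K.

ΔS = -48.3 J/K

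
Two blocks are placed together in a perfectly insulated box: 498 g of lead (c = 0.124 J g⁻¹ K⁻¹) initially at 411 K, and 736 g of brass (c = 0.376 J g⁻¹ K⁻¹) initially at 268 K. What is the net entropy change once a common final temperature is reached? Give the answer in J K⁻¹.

ΔS_total = 5.04 J/K

Energy balance: T_f = (m₁c₁T₁ + m₂c₂T₂)/(m₁c₁ + m₂c₂) = 294.09 K.
ΔS₁ = m₁c₁ ln(T_f/T₁) = 61.752 × ln(294.09/411) = -20.67 J/K.
ΔS₂ = m₂c₂ ln(T_f/T₂) = 276.736 × ln(294.09/268) = 25.71 J/K.
ΔS_total = -20.67 + 25.71 = 5.04 J/K.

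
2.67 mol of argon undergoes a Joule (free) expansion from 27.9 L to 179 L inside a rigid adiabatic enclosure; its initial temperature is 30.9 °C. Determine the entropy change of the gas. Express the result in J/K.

No heat is exchanged and no work is done, so the ideal-gas temperature stays constant.
Entropy is a state function; using a reversible isothermal path, ΔS_gas = nR ln(V₂/V₁) = 2.67 × 8.314 × ln(179/27.9) = 41.3 J/K.

ΔS_gas = 41.3 J/K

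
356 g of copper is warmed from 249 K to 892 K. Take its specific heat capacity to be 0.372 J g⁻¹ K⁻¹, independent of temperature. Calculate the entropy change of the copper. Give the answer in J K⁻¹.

ΔS = 169 J/K

ΔS = ∫dQ_rev/T = m c ln(T₂/T₁) = 356 × 0.372 × ln(892/249) = 169 J/K.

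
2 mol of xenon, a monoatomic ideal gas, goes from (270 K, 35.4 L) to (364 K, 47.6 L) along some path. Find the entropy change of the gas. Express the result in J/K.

Entropy is a state function: ΔS = nC_V ln(T₂/T₁) + nR ln(V₂/V₁), with C_V = 3R/2 = 12.47 J mol⁻¹ K⁻¹ for a monoatomic ideal gas.
ΔS = 2 × [12.47 × ln(364/270) + 8.314 × ln(47.6/35.4)] = 12.4 J/K.

ΔS = 12.4 J/K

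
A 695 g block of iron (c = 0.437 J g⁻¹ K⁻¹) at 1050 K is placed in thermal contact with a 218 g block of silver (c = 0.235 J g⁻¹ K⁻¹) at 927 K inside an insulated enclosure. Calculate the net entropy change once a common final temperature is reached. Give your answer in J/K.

Energy balance: T_f = (m₁c₁T₁ + m₂c₂T₂)/(m₁c₁ + m₂c₂) = 1032.2 K.
ΔS₁ = m₁c₁ ln(T_f/T₁) = 303.715 × ln(1032.2/1050) = -5.179 J/K.
ΔS₂ = m₂c₂ ln(T_f/T₂) = 51.23 × ln(1032.2/927) = 5.509 J/K.
ΔS_total = -5.179 + 5.509 = 0.33 J/K.

ΔS_total = 0.33 J/K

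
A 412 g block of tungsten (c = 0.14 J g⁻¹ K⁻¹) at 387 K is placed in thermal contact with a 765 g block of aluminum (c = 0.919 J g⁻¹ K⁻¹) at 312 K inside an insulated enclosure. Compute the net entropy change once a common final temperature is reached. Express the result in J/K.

Energy balance: T_f = (m₁c₁T₁ + m₂c₂T₂)/(m₁c₁ + m₂c₂) = 317.69 K.
ΔS₁ = m₁c₁ ln(T_f/T₁) = 57.68 × ln(317.69/387) = -11.38 J/K.
ΔS₂ = m₂c₂ ln(T_f/T₂) = 703.035 × ln(317.69/312) = 12.7 J/K.
ΔS_total = -11.38 + 12.7 = 1.32 J/K.

ΔS_total = 1.32 J/K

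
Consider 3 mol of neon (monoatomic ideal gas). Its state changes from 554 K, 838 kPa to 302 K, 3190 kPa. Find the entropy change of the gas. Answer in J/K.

ΔS = nC_p ln(T₂/T₁) − nR ln(P₂/P₁), with C_p = 5R/2 = 20.79 J mol⁻¹ K⁻¹ for a monoatomic ideal gas.
ΔS = 3 × [20.79 × ln(302/554) − 8.314 × ln(3190/838)] = -71.2 J/K.

ΔS = -71.2 J/K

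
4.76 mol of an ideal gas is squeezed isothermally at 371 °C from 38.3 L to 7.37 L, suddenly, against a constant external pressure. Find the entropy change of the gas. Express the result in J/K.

Entropy is a state function, so ΔS_gas depends only on the end states.
For an isothermal ideal gas ΔS_gas = nR ln(V₂/V₁) = 4.76 × 8.314 × ln(7.37/38.3) = -65.2 J/K.

ΔS_gas = -65.2 J/K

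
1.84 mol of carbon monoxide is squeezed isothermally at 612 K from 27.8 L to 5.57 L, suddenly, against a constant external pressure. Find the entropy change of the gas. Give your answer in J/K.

Entropy is a state function, so ΔS_gas depends only on the end states.
For an isothermal ideal gas ΔS_gas = nR ln(V₂/V₁) = 1.84 × 8.314 × ln(5.57/27.8) = -24.6 J/K.

ΔS_gas = -24.6 J/K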